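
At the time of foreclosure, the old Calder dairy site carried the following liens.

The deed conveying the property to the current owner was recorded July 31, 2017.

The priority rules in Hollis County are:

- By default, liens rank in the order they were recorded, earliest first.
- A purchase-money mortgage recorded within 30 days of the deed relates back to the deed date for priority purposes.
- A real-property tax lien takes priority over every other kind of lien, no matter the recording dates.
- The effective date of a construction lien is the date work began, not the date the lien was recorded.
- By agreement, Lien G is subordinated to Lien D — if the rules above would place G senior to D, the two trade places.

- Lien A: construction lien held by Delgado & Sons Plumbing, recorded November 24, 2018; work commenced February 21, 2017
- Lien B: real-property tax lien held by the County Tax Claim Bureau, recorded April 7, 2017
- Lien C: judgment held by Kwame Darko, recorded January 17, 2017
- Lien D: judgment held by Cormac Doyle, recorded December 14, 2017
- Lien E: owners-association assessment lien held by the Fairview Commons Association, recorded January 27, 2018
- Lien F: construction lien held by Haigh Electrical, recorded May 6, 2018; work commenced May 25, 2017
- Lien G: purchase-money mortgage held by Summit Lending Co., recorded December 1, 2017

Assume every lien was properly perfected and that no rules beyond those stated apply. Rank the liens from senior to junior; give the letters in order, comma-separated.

Adjusting effective dates: A's effective date is February 21, 2017, when work began; F relates back to May 25, 2017 (work commenced); G was recorded 123 days after the deed, outside the 30-day window, so it keeps its recording date.
B, as a real-property tax lien, has superpriority and ranks first.
Among the remaining liens, by effective date: C (January 17, 2017), A (February 21, 2017), F (May 25, 2017), G (December 1, 2017), D (December 14, 2017), E (January 27, 2018).
G is senior to D before the subordination, so the two trade places.

B, C, A, F, D, G, E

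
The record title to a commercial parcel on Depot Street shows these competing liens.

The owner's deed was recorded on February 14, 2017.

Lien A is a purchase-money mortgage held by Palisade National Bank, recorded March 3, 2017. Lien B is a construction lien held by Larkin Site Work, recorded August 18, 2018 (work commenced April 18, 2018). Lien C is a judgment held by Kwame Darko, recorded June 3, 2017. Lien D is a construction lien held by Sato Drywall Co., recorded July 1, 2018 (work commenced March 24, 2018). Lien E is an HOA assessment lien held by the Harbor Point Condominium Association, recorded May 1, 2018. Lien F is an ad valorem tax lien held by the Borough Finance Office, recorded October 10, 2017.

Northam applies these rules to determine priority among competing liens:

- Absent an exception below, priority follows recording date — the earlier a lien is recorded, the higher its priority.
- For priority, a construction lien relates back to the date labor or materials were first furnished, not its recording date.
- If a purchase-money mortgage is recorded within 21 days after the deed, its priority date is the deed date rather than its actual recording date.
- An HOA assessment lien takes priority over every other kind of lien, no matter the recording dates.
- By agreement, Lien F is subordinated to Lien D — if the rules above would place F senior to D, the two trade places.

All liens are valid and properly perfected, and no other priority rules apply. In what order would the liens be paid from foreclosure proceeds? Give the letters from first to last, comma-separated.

E, A, C, D, F, B

First, effective dates: A's effective date is the deed date, February 14, 2017; B is treated as recorded April 18, 2018, the work-commencement date; D relates back to March 24, 2018 (work commenced).
E, as an HOA assessment lien, has superpriority and ranks first.
Among the remaining liens, by effective date: A (February 14, 2017), C (June 3, 2017), F (October 10, 2017), D (March 24, 2018), B (April 18, 2018).
F is senior to D before the subordination, so the two trade places.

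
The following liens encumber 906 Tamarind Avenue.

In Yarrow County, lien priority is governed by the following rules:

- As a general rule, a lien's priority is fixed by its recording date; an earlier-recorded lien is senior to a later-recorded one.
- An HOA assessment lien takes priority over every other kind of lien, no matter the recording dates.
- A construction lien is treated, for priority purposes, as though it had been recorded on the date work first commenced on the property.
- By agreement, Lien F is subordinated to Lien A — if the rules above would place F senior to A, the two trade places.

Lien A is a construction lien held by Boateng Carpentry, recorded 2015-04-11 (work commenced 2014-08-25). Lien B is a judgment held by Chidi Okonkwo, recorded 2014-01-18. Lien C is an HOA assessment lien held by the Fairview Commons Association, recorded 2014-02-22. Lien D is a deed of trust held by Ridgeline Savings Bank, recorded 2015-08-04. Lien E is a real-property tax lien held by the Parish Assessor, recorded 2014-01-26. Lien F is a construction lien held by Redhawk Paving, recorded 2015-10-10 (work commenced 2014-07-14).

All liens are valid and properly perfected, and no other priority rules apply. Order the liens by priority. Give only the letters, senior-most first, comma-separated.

Effective dates: A's effective date is 2014-08-25, when work began; F relates back to 2014-07-14 (work commenced).
C is an HOA assessment lien, so it outranks all other liens regardless of date.
Ordering the rest by effective date: B (2014-01-18), E (2014-01-26), F (2014-07-14), A (2014-08-25), D (2015-08-04).
Because F would otherwise rank above A, the subordination swaps them.

C, B, E, A, F, D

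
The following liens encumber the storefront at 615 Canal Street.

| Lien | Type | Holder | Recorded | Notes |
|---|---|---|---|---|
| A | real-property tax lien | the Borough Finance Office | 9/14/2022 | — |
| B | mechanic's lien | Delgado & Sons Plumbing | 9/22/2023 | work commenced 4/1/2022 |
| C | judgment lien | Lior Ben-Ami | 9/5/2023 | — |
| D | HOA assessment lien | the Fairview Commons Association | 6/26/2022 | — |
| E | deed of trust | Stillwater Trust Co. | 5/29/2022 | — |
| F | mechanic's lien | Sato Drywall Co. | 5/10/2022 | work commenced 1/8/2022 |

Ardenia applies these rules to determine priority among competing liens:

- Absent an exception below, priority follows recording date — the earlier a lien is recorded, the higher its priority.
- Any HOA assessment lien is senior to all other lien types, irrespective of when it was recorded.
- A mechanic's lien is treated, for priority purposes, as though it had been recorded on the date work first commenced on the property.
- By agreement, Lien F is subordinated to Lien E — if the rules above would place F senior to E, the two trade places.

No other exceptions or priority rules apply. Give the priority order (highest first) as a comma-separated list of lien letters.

Effective dates: B is treated as recorded 4/1/2022, the work-commencement date; F relates back to 1/8/2022 (work commenced).
As an HOA assessment lien, D is senior to every other lien.
Remaining liens by effective date: F (1/8/2022), B (4/1/2022), E (5/29/2022), A (9/14/2022), C (9/5/2023).
Because F would otherwise rank above E, the subordination swaps them.

D, E, B, F, A, C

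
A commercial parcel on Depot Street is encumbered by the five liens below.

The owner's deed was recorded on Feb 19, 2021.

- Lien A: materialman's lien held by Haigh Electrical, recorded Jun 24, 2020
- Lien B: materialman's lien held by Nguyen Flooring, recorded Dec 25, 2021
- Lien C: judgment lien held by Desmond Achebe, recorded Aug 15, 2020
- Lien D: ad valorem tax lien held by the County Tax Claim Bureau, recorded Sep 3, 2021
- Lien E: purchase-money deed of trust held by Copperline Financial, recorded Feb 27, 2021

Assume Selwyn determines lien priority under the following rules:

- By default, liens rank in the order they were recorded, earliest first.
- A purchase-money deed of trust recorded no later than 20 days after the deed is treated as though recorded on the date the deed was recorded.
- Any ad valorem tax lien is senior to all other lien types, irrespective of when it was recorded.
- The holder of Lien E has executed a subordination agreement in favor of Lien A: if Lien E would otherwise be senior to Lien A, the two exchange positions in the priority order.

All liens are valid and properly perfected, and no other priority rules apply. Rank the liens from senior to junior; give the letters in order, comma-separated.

D, A, C, E, B

Adjusting effective dates: E relates back to the deed date Feb 19, 2021.
As an ad valorem tax lien, D is senior to every other lien.
Ordering the rest by effective date: A (Jun 24, 2020), C (Aug 15, 2020), E (Feb 19, 2021), B (Dec 25, 2021).
E is already junior to A, so the subordination agreement changes nothing.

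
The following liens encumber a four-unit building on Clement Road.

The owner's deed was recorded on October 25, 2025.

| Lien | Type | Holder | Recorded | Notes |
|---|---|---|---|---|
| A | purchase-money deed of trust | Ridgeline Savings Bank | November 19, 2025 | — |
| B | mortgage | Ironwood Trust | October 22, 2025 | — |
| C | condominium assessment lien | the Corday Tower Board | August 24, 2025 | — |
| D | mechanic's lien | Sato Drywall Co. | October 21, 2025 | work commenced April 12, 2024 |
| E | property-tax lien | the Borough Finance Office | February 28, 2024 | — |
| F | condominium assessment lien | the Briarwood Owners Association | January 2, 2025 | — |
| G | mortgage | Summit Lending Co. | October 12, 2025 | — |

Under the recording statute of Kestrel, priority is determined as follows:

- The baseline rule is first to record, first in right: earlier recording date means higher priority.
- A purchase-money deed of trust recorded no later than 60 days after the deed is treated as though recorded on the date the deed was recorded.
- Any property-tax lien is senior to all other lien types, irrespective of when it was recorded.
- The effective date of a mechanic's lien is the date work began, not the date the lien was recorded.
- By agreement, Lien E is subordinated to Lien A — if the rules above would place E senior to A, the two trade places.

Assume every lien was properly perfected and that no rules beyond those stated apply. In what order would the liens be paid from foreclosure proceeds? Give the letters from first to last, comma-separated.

A, D, F, C, G, B, E

Adjusting effective dates: A relates back to the deed date October 25, 2025; D is treated as recorded April 12, 2024, the work-commencement date.
As a property-tax lien, E is senior to every other lien.
The other liens, earliest effective date first: D (April 12, 2024), F (January 2, 2025), C (August 24, 2025), G (October 12, 2025), B (October 22, 2025), A (October 25, 2025).
The subordination applies — E was senior to A — so E and A swap.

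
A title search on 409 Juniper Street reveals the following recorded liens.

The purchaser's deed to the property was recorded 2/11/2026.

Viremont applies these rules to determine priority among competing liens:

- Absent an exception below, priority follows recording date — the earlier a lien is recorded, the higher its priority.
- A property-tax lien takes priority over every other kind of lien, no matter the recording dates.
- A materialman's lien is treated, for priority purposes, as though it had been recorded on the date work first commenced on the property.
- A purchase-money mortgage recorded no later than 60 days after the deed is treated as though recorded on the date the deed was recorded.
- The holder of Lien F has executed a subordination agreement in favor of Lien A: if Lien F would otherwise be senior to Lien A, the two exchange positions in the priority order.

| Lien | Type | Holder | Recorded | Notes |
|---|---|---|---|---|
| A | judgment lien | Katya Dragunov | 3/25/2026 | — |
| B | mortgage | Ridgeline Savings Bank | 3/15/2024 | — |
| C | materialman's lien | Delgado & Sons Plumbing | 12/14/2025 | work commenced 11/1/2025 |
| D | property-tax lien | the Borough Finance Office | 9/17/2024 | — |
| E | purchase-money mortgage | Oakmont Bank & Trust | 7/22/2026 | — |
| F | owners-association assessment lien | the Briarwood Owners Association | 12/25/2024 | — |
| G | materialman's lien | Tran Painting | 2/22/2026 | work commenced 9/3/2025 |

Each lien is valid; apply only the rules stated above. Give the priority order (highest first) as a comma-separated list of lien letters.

Effective dates after the stated exceptions: C is treated as recorded 11/1/2025, the work-commencement date; E was recorded 161 days after the deed — beyond 60 days — so no relation-back applies; G is treated as recorded 9/3/2025, the work-commencement date.
D is a property-tax lien, so it outranks all other liens regardless of date.
Ordering the rest by effective date: B (3/15/2024), F (12/25/2024), G (9/3/2025), C (11/1/2025), A (3/25/2026), E (7/22/2026).
Because F would otherwise rank above A, the subordination swaps them.

D, B, A, G, C, F, E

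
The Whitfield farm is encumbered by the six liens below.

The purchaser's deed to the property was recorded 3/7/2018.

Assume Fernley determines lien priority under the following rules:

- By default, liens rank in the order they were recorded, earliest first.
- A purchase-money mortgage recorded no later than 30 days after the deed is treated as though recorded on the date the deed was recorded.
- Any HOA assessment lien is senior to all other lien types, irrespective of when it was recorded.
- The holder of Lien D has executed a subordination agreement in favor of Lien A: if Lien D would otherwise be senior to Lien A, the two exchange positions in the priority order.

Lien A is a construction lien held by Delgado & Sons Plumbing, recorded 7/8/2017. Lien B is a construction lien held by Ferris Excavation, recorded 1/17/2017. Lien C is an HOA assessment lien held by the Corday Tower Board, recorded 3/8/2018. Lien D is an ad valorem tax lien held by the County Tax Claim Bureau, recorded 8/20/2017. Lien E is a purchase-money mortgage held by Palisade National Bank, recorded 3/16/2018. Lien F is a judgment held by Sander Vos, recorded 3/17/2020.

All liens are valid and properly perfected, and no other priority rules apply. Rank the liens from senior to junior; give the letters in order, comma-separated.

Effective dates after the stated exceptions: E relates back to the deed date 3/7/2018.
C is an HOA assessment lien, so it outranks all other liens regardless of date.
Ordering the rest by effective date: B (1/17/2017), A (7/8/2017), D (8/20/2017), E (3/7/2018), F (3/17/2020).
Since D is not senior to A, the subordination leaves the order unchanged.

C, B, A, D, E, F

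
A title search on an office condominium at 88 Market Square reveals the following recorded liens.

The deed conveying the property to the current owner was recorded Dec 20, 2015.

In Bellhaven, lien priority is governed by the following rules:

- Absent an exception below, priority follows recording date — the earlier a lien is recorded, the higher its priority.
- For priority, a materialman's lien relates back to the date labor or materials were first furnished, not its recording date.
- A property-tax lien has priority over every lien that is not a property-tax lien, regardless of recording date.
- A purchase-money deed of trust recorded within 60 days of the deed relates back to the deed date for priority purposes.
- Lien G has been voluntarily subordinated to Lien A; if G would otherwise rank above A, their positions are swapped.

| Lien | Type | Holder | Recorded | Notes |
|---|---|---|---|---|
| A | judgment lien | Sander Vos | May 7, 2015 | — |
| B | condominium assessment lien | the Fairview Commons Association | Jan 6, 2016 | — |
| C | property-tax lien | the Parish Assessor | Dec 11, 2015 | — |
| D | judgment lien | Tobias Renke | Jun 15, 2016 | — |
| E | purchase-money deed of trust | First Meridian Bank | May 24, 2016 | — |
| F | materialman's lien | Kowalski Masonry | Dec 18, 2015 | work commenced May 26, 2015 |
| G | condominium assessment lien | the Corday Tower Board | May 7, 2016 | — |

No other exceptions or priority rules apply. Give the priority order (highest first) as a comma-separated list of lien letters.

C, A, F, B, G, E, D

Effective dates after the stated exceptions: E was recorded 156 days after the deed — beyond 60 days — so no relation-back applies; F's effective date is May 26, 2015, when work began.
C is a property-tax lien, so it outranks all other liens regardless of date.
Remaining liens by effective date: A (May 7, 2015), F (May 26, 2015), B (Jan 6, 2016), G (May 7, 2016), E (May 24, 2016), D (Jun 15, 2016).
Since G is not senior to A, the subordination leaves the order unchanged.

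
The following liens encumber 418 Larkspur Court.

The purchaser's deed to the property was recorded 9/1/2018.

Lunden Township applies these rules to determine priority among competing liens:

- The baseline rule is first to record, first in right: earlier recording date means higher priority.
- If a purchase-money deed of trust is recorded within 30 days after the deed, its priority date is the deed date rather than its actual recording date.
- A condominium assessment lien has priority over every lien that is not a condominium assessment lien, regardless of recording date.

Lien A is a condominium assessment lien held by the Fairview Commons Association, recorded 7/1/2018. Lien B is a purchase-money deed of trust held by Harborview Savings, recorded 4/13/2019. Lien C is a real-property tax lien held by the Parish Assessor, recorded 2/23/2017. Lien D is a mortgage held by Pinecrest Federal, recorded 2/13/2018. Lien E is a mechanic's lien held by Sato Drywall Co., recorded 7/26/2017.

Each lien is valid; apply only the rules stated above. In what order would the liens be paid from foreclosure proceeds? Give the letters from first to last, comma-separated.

First, effective dates: B missed the 30-day window (224 days after the deed), so its recording date stands.
A, as a condominium assessment lien, has superpriority and ranks first.
Among the remaining liens, by effective date: C (2/23/2017), E (7/26/2017), D (2/13/2018), B (4/13/2019).

A, C, E, D, B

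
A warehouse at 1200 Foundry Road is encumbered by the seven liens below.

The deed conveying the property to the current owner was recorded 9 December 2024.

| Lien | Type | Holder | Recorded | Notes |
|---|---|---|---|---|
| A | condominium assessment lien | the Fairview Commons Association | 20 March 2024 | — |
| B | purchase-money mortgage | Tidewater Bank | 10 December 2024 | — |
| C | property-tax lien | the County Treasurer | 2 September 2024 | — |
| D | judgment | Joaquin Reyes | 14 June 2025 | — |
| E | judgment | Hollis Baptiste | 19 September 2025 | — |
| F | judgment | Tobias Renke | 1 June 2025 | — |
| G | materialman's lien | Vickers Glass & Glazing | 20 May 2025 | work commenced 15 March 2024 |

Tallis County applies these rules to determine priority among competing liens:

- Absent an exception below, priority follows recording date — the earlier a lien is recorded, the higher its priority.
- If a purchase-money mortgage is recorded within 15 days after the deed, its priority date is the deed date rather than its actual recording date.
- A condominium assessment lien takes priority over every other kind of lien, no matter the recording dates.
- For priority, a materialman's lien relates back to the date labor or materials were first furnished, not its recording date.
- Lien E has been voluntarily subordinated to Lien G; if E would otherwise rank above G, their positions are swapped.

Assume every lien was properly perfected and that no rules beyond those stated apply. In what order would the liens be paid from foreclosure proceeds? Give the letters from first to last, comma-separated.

Effective dates: B's effective date is the deed date, 9 December 2024; G relates back to 15 March 2024 (work commenced).
A is a condominium assessment lien and takes priority over every other lien.
Remaining liens by effective date: G (15 March 2024), C (2 September 2024), B (9 December 2024), F (1 June 2025), D (14 June 2025), E (19 September 2025).
Since E is not senior to G, the subordination leaves the order unchanged.

A, G, C, B, F, D, E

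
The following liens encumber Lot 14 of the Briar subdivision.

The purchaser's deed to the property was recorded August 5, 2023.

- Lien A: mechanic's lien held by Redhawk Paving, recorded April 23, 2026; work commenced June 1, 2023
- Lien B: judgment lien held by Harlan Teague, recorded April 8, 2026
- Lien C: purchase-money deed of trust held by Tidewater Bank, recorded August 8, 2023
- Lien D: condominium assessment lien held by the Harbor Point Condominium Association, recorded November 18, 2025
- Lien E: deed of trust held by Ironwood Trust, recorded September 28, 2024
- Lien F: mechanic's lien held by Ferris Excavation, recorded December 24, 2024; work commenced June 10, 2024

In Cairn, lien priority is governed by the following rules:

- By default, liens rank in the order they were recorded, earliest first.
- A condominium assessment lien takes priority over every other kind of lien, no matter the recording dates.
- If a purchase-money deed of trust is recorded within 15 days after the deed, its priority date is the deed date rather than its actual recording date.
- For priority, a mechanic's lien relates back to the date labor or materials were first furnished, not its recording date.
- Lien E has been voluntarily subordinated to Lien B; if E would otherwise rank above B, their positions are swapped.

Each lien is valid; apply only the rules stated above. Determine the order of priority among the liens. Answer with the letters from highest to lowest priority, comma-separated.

D, A, C, F, B, E

Adjusting effective dates: A relates back to June 1, 2023 (work commenced); C relates back to the deed date August 5, 2023; F's effective date is June 10, 2024, when work began.
D is a condominium assessment lien, so it outranks all other liens regardless of date.
Ordering the rest by effective date: A (June 1, 2023), C (August 5, 2023), F (June 10, 2024), E (September 28, 2024), B (April 8, 2026).
E is senior to B before the subordination, so the two trade places.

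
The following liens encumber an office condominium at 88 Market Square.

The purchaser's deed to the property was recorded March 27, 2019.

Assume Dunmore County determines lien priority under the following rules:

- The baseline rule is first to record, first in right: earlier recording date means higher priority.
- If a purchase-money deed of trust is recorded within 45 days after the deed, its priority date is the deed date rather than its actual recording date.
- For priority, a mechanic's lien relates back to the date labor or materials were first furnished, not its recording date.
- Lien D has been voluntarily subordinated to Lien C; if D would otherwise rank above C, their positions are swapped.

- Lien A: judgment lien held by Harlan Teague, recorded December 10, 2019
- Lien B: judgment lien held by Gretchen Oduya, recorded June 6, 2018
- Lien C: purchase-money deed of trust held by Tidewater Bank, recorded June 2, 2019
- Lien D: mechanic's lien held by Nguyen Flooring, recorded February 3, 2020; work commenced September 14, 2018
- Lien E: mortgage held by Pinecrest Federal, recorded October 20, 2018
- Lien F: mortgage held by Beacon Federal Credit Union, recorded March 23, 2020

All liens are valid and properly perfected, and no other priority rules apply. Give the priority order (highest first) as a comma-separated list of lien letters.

B, C, E, D, A, F

Effective dates after the stated exceptions: C missed the 45-day window (67 days after the deed), so its recording date stands; D's effective date is September 14, 2018, when work began.
By effective date: B (June 6, 2018), D (September 14, 2018), E (October 20, 2018), C (June 2, 2019), A (December 10, 2019), F (March 23, 2020).
D is senior to C before the subordination, so the two trade places.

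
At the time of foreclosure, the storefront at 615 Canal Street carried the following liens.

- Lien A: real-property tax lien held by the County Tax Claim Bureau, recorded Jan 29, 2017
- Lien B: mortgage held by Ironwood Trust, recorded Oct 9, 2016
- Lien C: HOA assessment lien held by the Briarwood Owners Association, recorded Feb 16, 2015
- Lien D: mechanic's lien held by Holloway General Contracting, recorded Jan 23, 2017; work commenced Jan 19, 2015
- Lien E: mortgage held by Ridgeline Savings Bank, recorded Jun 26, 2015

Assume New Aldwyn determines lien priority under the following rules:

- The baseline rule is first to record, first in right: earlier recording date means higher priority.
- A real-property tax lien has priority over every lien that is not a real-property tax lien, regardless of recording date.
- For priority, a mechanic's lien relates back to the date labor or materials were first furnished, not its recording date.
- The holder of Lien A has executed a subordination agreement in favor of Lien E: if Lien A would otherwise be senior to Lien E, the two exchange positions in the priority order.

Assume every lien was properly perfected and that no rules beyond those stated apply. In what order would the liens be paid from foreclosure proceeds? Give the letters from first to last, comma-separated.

E, D, C, A, B

Adjusting effective dates: D relates back to Jan 19, 2015 (work commenced).
A, as a real-property tax lien, has superpriority and ranks first.
The other liens, earliest effective date first: D (Jan 19, 2015), C (Feb 16, 2015), E (Jun 26, 2015), B (Oct 9, 2016).
A would otherwise be senior to E, so under the subordination agreement A and E exchange positions.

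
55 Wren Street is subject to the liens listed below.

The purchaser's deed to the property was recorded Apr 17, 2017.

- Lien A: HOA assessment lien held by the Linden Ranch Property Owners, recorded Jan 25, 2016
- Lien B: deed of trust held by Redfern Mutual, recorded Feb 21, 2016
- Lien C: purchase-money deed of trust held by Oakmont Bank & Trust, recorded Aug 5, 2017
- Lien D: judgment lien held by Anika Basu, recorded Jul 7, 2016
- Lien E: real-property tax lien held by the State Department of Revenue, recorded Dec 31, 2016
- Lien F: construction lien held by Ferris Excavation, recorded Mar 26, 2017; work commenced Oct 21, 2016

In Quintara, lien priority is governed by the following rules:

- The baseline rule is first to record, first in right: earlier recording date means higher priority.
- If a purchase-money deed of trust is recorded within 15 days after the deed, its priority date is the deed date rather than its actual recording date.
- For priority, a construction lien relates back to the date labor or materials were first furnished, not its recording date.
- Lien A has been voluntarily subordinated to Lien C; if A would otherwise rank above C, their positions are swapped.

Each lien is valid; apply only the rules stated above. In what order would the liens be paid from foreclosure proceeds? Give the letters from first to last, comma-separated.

C, B, D, F, E, A

Effective dates: C was recorded 110 days after the deed — beyond 15 days — so no relation-back applies; F is treated as recorded Oct 21, 2016, the work-commencement date.
Ordering by effective date: A (Jan 25, 2016), B (Feb 21, 2016), D (Jul 7, 2016), F (Oct 21, 2016), E (Dec 31, 2016), C (Aug 5, 2017).
A would otherwise be senior to C, so under the subordination agreement A and C exchange positions.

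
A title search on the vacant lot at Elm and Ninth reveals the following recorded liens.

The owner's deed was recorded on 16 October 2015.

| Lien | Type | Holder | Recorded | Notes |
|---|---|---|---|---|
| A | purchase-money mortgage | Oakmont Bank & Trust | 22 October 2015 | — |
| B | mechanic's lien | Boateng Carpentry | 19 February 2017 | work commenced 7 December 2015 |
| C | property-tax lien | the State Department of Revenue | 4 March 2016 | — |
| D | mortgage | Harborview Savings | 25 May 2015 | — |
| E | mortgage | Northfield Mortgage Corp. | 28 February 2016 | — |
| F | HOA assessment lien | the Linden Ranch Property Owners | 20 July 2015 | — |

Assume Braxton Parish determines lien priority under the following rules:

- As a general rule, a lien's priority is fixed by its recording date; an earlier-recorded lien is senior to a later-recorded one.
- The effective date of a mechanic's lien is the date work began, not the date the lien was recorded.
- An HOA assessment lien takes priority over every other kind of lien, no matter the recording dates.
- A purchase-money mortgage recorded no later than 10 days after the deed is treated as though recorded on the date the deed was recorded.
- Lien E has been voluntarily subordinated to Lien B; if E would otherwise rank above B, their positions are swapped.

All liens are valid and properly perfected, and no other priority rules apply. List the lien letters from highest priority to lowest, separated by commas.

Effective dates: A's effective date is the deed date, 16 October 2015; B is treated as recorded 7 December 2015, the work-commencement date.
As an HOA assessment lien, F is senior to every other lien.
Among the remaining liens, by effective date: D (25 May 2015), A (16 October 2015), B (7 December 2015), E (28 February 2016), C (4 March 2016).
E already ranks below B; the subordination has no effect.

F, D, A, B, E, C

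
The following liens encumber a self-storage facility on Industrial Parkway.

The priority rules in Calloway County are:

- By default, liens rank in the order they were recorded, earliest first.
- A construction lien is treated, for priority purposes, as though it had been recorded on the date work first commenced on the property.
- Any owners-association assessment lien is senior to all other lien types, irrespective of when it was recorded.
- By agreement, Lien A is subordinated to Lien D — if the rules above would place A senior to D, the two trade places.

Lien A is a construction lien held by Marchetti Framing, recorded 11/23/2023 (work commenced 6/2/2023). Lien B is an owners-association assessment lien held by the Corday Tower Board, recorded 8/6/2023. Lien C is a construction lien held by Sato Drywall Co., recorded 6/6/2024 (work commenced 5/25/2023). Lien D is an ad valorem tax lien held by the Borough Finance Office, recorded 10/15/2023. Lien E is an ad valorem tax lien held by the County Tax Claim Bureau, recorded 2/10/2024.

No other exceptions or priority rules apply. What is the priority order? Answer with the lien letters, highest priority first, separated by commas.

Adjusting effective dates: A is treated as recorded 6/2/2023, the work-commencement date; C is treated as recorded 5/25/2023, the work-commencement date.
As an owners-association assessment lien, B is senior to every other lien.
Among the remaining liens, by effective date: C (5/25/2023), A (6/2/2023), D (10/15/2023), E (2/10/2024).
Because A would otherwise rank above D, the subordination swaps them.

B, C, D, A, E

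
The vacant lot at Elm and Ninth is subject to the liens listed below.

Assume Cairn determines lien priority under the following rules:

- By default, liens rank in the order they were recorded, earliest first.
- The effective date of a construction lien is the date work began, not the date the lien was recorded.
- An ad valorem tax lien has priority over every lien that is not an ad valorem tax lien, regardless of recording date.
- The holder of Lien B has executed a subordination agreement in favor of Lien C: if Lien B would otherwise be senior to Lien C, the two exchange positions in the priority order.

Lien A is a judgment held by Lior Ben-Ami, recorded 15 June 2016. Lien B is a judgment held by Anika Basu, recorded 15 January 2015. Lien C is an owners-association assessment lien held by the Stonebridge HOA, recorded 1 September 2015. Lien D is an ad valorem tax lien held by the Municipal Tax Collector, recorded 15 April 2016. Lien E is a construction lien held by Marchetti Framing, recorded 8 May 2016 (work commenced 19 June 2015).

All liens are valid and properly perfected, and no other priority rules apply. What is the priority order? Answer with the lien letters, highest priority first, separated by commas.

Effective dates after the stated exceptions: E is treated as recorded 19 June 2015, the work-commencement date.
D is an ad valorem tax lien and takes priority over every other lien.
Ordering the rest by effective date: B (15 January 2015), E (19 June 2015), C (1 September 2015), A (15 June 2016).
B is senior to C before the subordination, so the two trade places.

D, C, E, B, A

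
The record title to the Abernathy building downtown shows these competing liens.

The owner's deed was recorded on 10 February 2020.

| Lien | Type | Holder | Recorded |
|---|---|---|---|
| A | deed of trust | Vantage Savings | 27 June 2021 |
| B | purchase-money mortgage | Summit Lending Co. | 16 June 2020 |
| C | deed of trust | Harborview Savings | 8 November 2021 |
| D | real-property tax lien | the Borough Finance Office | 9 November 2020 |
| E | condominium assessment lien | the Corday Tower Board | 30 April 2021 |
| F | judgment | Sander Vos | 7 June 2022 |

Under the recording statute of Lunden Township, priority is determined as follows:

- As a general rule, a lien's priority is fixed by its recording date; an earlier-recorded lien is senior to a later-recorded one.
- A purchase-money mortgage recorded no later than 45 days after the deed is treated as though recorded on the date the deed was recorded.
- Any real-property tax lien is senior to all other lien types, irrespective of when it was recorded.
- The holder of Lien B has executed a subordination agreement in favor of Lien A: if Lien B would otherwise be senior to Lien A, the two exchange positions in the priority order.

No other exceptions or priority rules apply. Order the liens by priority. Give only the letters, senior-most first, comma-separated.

D, A, E, B, C, F

Adjusting effective dates: B was recorded 127 days after the deed — beyond 45 days — so no relation-back applies.
D, as a real-property tax lien, has superpriority and ranks first.
Remaining liens by effective date: B (16 June 2020), E (30 April 2021), A (27 June 2021), C (8 November 2021), F (7 June 2022).
B is senior to A before the subordination, so the two trade places.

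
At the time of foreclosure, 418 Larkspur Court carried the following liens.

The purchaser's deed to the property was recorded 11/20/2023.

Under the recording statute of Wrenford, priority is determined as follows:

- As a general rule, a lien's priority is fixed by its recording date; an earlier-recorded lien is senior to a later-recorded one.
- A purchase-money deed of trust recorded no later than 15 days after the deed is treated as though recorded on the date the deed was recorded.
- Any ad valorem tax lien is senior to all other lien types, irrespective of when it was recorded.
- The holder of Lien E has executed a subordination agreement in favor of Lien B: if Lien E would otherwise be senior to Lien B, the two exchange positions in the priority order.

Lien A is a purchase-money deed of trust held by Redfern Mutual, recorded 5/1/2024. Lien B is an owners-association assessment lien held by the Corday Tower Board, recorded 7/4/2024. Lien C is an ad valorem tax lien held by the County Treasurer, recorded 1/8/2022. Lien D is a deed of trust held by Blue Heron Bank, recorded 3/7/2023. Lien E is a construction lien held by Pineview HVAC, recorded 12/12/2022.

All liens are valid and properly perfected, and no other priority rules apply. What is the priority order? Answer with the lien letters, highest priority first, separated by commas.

First, effective dates: A was recorded 163 days after the deed, outside the 15-day window, so it keeps its recording date.
C is an ad valorem tax lien and takes priority over every other lien.
The other liens, earliest effective date first: E (12/12/2022), D (3/7/2023), A (5/1/2024), B (7/4/2024).
E would otherwise be senior to B, so under the subordination agreement E and B exchange positions.

C, B, D, A, E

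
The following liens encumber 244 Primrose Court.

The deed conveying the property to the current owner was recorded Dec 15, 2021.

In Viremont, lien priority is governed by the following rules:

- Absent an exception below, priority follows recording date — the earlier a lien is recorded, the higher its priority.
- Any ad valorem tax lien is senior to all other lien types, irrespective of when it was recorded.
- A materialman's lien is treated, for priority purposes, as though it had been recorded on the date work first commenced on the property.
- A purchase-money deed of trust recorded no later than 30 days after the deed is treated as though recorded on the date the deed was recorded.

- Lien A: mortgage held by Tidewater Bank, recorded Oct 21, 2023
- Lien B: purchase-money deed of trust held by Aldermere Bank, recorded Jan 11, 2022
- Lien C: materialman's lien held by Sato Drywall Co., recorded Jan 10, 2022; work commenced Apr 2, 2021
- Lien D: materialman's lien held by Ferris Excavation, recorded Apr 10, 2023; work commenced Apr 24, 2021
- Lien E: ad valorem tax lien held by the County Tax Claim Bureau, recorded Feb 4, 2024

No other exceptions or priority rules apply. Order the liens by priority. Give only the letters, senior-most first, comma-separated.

E, C, D, B, A

Effective dates after the stated exceptions: B's effective date is the deed date, Dec 15, 2021; C relates back to Apr 2, 2021 (work commenced); D relates back to Apr 24, 2021 (work commenced).
As an ad valorem tax lien, E is senior to every other lien.
The other liens, earliest effective date first: C (Apr 2, 2021), D (Apr 24, 2021), B (Dec 15, 2021), A (Oct 21, 2023).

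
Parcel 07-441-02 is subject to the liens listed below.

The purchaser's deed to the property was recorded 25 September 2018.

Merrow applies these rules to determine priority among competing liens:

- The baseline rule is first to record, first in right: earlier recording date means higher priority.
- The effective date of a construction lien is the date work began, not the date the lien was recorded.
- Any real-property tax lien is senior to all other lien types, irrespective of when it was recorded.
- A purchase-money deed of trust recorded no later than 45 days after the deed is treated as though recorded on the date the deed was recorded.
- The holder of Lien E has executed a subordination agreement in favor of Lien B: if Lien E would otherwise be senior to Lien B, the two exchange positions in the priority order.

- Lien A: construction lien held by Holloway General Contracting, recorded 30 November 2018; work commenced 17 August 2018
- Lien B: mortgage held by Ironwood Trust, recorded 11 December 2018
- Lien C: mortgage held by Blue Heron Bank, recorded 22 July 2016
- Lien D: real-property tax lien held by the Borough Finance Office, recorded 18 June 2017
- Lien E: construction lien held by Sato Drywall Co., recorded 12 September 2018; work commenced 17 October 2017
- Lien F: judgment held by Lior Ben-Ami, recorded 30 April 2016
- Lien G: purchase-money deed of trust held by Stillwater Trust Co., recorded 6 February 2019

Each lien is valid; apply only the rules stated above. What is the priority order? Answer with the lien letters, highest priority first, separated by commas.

D, F, C, B, A, E, G

Effective dates after the stated exceptions: A's effective date is 17 August 2018, when work began; E's effective date is 17 October 2017, when work began; G was recorded 134 days after the deed, outside the 45-day window, so it keeps its recording date.
As a real-property tax lien, D is senior to every other lien.
The other liens, earliest effective date first: F (30 April 2016), C (22 July 2016), E (17 October 2017), A (17 August 2018), B (11 December 2018), G (6 February 2019).
E is senior to B before the subordination, so the two trade places.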